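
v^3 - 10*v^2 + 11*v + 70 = (v - 7)*(v - 5)*(v + 2)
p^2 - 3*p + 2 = (p - 2)*(p - 1)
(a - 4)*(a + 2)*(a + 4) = a^3 + 2*a^2 - 16*a - 32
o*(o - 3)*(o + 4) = o^3 + o^2 - 12*o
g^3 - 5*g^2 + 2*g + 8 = (g - 4)*(g - 2)*(g + 1)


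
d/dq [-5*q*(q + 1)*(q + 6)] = -15*q^2 - 70*q - 30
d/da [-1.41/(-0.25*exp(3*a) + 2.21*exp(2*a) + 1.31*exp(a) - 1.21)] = (-1.0575*exp(2*a) + 6.2322*exp(a) + 1.8471)*exp(a)/(0.25*exp(3*a) - 2.21*exp(2*a) - 1.31*exp(a) + 1.21)^2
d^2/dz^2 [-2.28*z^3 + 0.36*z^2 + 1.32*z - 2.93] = 0.72 - 13.68*z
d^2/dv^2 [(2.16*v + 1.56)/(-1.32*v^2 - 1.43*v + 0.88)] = (-(2.16*v + 1.56)*(2.64*v + 1.43)*(5.28*v + 2.86) + (17.1072*v + 10.296)*(1.32*v^2 + 1.43*v - 0.88))/(1.32*v^2 + 1.43*v - 0.88)^3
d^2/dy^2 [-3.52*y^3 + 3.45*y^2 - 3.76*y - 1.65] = 6.9 - 21.12*y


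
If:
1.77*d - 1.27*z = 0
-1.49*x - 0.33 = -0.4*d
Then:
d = 0.717514124293785*z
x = 0.19262124142115*z - 0.221476510067114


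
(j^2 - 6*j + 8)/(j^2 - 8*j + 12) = (j - 4)/(j - 6)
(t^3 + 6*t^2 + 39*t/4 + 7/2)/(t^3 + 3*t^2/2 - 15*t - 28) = (t + 1/2)/(t - 4)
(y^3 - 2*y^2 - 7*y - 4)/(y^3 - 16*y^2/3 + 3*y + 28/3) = 3*(y + 1)/(3*y - 7)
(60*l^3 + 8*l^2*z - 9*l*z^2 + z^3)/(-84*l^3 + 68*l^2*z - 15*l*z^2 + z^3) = (-10*l^2 - 3*l*z + z^2)/(14*l^2 - 9*l*z + z^2)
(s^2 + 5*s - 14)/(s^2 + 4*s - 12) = (s + 7)/(s + 6)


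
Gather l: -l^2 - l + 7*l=-l^2 + 6*l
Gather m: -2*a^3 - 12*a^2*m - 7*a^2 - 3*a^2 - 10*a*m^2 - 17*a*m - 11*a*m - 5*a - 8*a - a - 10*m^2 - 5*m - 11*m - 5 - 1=-2*a^3 - 10*a^2 - 14*a + m^2*(-10*a - 10) + m*(-12*a^2 - 28*a - 16) - 6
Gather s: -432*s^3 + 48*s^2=-432*s^3 + 48*s^2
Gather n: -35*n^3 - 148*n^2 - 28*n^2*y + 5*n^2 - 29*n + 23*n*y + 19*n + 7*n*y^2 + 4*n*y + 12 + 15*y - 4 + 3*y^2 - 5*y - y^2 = -35*n^3 + n^2*(-28*y - 143) + n*(7*y^2 + 27*y - 10) + 2*y^2 + 10*y + 8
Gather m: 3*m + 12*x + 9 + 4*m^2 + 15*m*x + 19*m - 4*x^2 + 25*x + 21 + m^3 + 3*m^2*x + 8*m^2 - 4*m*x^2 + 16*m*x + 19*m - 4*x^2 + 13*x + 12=m^3 + m^2*(3*x + 12) + m*(-4*x^2 + 31*x + 41) - 8*x^2 + 50*x + 42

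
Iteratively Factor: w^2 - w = (w)*(w - 1)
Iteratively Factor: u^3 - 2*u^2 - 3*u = (u + 1)*(u^2 - 3*u) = u*(u + 1)*(u - 3)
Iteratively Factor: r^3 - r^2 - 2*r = (r + 1)*(r^2 - 2*r) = (r - 2)*(r + 1)*(r)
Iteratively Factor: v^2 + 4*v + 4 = (v + 2)*(v + 2)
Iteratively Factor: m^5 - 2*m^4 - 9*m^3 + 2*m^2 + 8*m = (m - 4)*(m^4 + 2*m^3 - m^2 - 2*m) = (m - 4)*(m + 2)*(m^3 - m) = (m - 4)*(m + 1)*(m + 2)*(m^2 - m) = m*(m - 4)*(m + 1)*(m + 2)*(m - 1)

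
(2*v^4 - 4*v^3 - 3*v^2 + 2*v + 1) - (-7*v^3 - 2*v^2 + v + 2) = 2*v^4 + 3*v^3 - v^2 + v - 1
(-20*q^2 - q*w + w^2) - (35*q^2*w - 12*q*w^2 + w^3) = -35*q^2*w - 20*q^2 + 12*q*w^2 - q*w - w^3 + w^2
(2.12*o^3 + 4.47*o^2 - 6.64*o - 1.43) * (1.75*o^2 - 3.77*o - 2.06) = 3.71*o^5 - 0.169900000000001*o^4 - 32.8391*o^3 + 13.3221*o^2 + 19.0695*o + 2.9458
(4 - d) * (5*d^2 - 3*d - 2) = -5*d^3 + 23*d^2 - 10*d - 8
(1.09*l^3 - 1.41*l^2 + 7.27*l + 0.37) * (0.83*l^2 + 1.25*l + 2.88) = 0.9047*l^5 + 0.1922*l^4 + 7.4108*l^3 + 5.3338*l^2 + 21.4001*l + 1.0656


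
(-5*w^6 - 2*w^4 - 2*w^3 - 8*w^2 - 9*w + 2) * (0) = 0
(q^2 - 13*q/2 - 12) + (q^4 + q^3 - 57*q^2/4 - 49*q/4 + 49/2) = q^4 + q^3 - 53*q^2/4 - 75*q/4 + 25/2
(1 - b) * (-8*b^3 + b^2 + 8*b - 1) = 8*b^4 - 9*b^3 - 7*b^2 + 9*b - 1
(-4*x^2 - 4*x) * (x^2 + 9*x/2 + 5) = -4*x^4 - 22*x^3 - 38*x^2 - 20*x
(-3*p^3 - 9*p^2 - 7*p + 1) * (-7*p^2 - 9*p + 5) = 21*p^5 + 90*p^4 + 115*p^3 + 11*p^2 - 44*p + 5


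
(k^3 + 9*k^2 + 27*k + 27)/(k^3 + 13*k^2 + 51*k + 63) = (k + 3)/(k + 7)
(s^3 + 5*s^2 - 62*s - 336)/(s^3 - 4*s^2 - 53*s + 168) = (s + 6)/(s - 3)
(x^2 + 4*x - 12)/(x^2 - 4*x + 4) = (x + 6)/(x - 2)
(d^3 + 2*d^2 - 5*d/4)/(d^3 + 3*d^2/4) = (4*d^2 + 8*d - 5)/(d*(4*d + 3))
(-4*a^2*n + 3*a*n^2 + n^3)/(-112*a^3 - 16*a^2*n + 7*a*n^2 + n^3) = n*(a - n)/(28*a^2 - 3*a*n - n^2)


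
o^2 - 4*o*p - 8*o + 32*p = (o - 8)*(o - 4*p)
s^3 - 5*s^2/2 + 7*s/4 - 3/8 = (s - 3/2)*(s - 1/2)^2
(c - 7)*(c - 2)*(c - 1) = c^3 - 10*c^2 + 23*c - 14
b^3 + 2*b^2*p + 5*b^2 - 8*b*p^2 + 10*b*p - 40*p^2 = (b + 5)*(b - 2*p)*(b + 4*p)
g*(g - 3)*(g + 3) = g^3 - 9*g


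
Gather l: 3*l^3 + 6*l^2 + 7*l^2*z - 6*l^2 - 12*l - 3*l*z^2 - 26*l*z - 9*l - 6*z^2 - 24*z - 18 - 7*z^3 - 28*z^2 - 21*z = 3*l^3 + 7*l^2*z + l*(-3*z^2 - 26*z - 21) - 7*z^3 - 34*z^2 - 45*z - 18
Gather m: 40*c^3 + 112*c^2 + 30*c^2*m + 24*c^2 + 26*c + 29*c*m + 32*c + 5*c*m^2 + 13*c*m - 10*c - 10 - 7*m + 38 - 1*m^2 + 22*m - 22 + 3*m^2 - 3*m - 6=40*c^3 + 136*c^2 + 48*c + m^2*(5*c + 2) + m*(30*c^2 + 42*c + 12)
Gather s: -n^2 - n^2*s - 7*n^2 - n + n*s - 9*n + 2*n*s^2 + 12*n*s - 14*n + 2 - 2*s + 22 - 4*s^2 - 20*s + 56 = -8*n^2 - 24*n + s^2*(2*n - 4) + s*(-n^2 + 13*n - 22) + 80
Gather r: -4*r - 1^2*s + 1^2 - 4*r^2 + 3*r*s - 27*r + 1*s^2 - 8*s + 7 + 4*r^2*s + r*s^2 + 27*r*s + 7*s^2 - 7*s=r^2*(4*s - 4) + r*(s^2 + 30*s - 31) + 8*s^2 - 16*s + 8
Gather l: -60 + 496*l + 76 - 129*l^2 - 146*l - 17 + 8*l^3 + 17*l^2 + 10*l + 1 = 8*l^3 - 112*l^2 + 360*l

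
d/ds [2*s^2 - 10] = 4*s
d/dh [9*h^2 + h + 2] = 18*h + 1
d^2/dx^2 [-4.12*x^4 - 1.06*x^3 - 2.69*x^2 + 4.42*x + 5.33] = -49.44*x^2 - 6.36*x - 5.38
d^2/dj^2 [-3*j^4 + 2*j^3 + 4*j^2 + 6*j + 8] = -36*j^2 + 12*j + 8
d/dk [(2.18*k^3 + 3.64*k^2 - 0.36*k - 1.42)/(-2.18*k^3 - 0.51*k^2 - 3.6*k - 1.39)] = (6.8234*k^4 - 17.2656*k^3 - 31.665*k^2 - 11.5676*k - 4.6116)/(4.7524*k^6 + 2.2236*k^5 + 15.9561*k^4 + 9.7324*k^3 + 14.3778*k^2 + 10.008*k + 1.9321)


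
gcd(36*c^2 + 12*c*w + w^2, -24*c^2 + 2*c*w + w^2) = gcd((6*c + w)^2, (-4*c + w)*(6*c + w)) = 6*c + w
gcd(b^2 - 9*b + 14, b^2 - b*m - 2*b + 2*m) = b - 2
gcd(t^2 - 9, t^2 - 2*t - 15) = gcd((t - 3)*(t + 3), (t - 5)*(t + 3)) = t + 3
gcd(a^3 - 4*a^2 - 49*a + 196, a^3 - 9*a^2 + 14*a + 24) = a - 4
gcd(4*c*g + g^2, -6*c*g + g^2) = g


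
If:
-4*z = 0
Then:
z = 0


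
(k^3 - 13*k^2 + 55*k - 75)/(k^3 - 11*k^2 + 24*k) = (k^2 - 10*k + 25)/(k*(k - 8))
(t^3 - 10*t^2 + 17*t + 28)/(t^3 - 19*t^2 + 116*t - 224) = (t + 1)/(t - 8)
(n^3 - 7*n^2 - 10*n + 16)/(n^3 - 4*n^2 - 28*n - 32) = (n - 1)/(n + 2)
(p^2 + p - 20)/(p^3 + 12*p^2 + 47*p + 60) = (p - 4)/(p^2 + 7*p + 12)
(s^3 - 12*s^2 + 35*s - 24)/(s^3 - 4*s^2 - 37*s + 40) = (s - 3)/(s + 5)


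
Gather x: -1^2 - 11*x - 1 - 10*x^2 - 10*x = -10*x^2 - 21*x - 2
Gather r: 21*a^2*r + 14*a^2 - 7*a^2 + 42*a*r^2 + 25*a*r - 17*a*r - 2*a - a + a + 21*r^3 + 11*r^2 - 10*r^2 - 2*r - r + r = 7*a^2 - 2*a + 21*r^3 + r^2*(42*a + 1) + r*(21*a^2 + 8*a - 2)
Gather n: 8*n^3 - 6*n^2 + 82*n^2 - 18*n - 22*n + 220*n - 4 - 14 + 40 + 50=8*n^3 + 76*n^2 + 180*n + 72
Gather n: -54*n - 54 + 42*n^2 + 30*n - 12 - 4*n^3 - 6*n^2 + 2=-4*n^3 + 36*n^2 - 24*n - 64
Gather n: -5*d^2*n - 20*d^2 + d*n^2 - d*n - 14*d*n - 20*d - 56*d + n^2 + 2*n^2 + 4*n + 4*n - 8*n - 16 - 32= -20*d^2 - 76*d + n^2*(d + 3) + n*(-5*d^2 - 15*d) - 48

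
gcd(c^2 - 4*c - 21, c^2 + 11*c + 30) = 1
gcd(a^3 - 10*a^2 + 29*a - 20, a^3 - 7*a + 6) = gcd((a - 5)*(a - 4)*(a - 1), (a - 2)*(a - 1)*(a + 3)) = a - 1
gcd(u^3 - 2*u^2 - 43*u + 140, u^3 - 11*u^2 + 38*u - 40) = u^2 - 9*u + 20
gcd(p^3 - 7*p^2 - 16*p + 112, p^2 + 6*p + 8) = p + 4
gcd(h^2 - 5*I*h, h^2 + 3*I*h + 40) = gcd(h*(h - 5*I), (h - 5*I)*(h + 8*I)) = h - 5*I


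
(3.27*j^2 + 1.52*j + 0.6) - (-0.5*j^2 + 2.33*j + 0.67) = 3.77*j^2 - 0.81*j - 0.0700000000000001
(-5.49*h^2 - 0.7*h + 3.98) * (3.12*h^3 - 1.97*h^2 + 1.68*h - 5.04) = -17.1288*h^5 + 8.6313*h^4 + 4.5734*h^3 + 18.653*h^2 + 10.2144*h - 20.0592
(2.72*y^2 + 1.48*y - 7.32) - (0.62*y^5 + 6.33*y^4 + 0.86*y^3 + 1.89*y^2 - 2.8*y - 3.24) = -0.62*y^5 - 6.33*y^4 - 0.86*y^3 + 0.83*y^2 + 4.28*y - 4.08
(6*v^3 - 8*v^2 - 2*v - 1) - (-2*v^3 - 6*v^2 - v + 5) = 8*v^3 - 2*v^2 - v - 6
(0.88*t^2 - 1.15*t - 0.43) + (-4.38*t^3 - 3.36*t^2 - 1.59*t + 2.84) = -4.38*t^3 - 2.48*t^2 - 2.74*t + 2.41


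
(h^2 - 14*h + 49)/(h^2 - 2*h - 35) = (h - 7)/(h + 5)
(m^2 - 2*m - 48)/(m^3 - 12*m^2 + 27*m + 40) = (m + 6)/(m^2 - 4*m - 5)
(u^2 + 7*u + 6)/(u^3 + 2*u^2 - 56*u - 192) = (u + 1)/(u^2 - 4*u - 32)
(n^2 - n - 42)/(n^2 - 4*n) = (n^2 - n - 42)/(n*(n - 4))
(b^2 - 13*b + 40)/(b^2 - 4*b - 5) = (b - 8)/(b + 1)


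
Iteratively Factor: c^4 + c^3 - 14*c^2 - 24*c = (c + 3)*(c^3 - 2*c^2 - 8*c) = c*(c + 3)*(c^2 - 2*c - 8) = c*(c + 2)*(c + 3)*(c - 4)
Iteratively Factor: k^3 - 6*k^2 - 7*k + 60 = (k + 3)*(k^2 - 9*k + 20) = (k - 4)*(k + 3)*(k - 5)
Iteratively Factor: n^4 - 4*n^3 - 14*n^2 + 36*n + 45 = (n - 3)*(n^3 - n^2 - 17*n - 15) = (n - 5)*(n - 3)*(n^2 + 4*n + 3) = (n - 5)*(n - 3)*(n + 1)*(n + 3)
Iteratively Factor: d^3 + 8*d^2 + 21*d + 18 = (d + 3)*(d^2 + 5*d + 6) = (d + 2)*(d + 3)*(d + 3)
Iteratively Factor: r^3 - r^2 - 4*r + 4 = (r - 1)*(r^2 - 4) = (r - 2)*(r - 1)*(r + 2)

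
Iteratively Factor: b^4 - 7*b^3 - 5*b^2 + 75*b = (b)*(b^3 - 7*b^2 - 5*b + 75) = b*(b - 5)*(b^2 - 2*b - 15) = b*(b - 5)*(b + 3)*(b - 5)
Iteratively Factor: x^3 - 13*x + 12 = (x + 4)*(x^2 - 4*x + 3) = (x - 1)*(x + 4)*(x - 3)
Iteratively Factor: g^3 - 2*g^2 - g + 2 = (g - 1)*(g^2 - g - 2) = (g - 2)*(g - 1)*(g + 1)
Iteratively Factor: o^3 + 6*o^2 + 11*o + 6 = (o + 1)*(o^2 + 5*o + 6) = (o + 1)*(o + 2)*(o + 3)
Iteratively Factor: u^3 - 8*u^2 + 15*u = (u - 5)*(u^2 - 3*u) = u*(u - 5)*(u - 3)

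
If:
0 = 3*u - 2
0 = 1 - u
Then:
No Solution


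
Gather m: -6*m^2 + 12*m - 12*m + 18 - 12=6 - 6*m^2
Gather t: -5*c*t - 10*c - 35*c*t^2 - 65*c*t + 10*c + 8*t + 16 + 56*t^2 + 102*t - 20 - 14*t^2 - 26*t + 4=t^2*(42 - 35*c) + t*(84 - 70*c)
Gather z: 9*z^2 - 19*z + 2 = 9*z^2 - 19*z + 2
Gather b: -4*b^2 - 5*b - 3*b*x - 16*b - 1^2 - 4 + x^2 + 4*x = -4*b^2 + b*(-3*x - 21) + x^2 + 4*x - 5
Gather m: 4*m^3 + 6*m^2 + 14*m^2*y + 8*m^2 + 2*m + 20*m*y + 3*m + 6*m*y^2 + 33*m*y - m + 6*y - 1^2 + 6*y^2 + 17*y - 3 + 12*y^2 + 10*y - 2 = 4*m^3 + m^2*(14*y + 14) + m*(6*y^2 + 53*y + 4) + 18*y^2 + 33*y - 6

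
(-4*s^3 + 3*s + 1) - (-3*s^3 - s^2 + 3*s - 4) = -s^3 + s^2 + 5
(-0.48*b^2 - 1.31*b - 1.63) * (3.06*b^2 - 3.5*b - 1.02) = -1.4688*b^4 - 2.3286*b^3 + 0.0868000000000002*b^2 + 7.0412*b + 1.6626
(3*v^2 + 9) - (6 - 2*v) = 3*v^2 + 2*v + 3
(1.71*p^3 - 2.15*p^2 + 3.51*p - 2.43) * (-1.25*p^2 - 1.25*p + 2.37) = -2.1375*p^5 + 0.55*p^4 + 2.3527*p^3 - 6.4455*p^2 + 11.3562*p - 5.7591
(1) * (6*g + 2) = 6*g + 2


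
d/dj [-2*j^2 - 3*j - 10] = -4*j - 3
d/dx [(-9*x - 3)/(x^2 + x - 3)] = 3*(3*x^2 + 2*x + 10)/(x^4 + 2*x^3 - 5*x^2 - 6*x + 9)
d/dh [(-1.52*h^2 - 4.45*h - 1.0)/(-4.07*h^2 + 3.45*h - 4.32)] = (-23.3555*h^2 + 4.9928*h + 22.674)/(16.5649*h^4 - 28.083*h^3 + 47.0673*h^2 - 29.808*h + 18.6624)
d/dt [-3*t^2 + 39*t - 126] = 39 - 6*t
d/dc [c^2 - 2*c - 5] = 2*c - 2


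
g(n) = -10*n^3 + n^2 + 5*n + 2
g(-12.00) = 17366.00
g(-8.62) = 6438.24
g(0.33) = 3.40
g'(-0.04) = 4.87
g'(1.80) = -88.60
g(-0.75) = 3.03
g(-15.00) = 33902.00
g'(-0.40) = -0.60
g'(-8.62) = -2241.37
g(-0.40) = 0.80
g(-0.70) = 2.42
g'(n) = -30*n^2 + 2*n + 5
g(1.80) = -44.08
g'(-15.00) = -6775.00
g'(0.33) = 2.39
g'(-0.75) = -13.38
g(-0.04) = 1.80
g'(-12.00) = -4339.00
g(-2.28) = 114.32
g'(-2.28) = -155.51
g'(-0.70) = -11.10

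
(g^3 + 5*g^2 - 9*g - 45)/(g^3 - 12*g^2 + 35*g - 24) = (g^2 + 8*g + 15)/(g^2 - 9*g + 8)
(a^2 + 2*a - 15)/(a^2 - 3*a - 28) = (-a^2 - 2*a + 15)/(-a^2 + 3*a + 28)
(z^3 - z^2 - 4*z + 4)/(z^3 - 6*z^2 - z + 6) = (z^2 - 4)/(z^2 - 5*z - 6)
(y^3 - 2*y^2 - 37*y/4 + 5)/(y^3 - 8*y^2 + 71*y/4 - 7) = (2*y + 5)/(2*y - 7)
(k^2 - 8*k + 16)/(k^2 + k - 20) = (k - 4)/(k + 5)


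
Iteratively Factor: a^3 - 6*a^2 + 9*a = (a - 3)*(a^2 - 3*a) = (a - 3)^2*(a)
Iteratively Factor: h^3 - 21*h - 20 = (h + 1)*(h^2 - h - 20) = (h + 1)*(h + 4)*(h - 5)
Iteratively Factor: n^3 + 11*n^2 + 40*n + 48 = (n + 4)*(n^2 + 7*n + 12) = (n + 4)^2*(n + 3)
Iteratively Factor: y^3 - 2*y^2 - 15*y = (y + 3)*(y^2 - 5*y) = (y - 5)*(y + 3)*(y)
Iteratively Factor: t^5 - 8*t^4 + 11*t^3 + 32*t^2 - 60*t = (t - 5)*(t^4 - 3*t^3 - 4*t^2 + 12*t) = (t - 5)*(t + 2)*(t^3 - 5*t^2 + 6*t) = (t - 5)*(t - 2)*(t + 2)*(t^2 - 3*t) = t*(t - 5)*(t - 2)*(t + 2)*(t - 3)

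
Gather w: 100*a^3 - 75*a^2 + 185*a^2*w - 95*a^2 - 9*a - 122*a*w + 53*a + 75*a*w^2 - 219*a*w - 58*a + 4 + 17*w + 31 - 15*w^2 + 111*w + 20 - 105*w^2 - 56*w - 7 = 100*a^3 - 170*a^2 - 14*a + w^2*(75*a - 120) + w*(185*a^2 - 341*a + 72) + 48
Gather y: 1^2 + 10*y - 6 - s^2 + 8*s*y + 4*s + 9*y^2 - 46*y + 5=-s^2 + 4*s + 9*y^2 + y*(8*s - 36)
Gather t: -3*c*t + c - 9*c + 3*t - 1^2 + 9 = -8*c + t*(3 - 3*c) + 8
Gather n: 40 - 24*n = 40 - 24*n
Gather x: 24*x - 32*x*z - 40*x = x*(-32*z - 16)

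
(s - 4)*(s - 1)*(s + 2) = s^3 - 3*s^2 - 6*s + 8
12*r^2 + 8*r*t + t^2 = (2*r + t)*(6*r + t)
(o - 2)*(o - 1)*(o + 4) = o^3 + o^2 - 10*o + 8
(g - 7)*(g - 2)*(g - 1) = g^3 - 10*g^2 + 23*g - 14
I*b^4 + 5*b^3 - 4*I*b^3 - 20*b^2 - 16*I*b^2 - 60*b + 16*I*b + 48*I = (b - 6)*(b + 2)*(b - 4*I)*(I*b + 1)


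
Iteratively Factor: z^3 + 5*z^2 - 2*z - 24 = (z + 3)*(z^2 + 2*z - 8) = (z + 3)*(z + 4)*(z - 2)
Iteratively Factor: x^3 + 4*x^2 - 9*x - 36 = (x + 3)*(x^2 + x - 12) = (x + 3)*(x + 4)*(x - 3)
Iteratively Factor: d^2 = (d)*(d)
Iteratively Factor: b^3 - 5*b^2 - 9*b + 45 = (b + 3)*(b^2 - 8*b + 15) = (b - 3)*(b + 3)*(b - 5)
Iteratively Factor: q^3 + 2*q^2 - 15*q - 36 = (q - 4)*(q^2 + 6*q + 9) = (q - 4)*(q + 3)*(q + 3)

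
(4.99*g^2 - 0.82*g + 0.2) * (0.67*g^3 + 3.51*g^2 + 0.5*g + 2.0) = 3.3433*g^5 + 16.9655*g^4 - 0.2492*g^3 + 10.272*g^2 - 1.54*g + 0.4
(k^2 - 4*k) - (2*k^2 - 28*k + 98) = -k^2 + 24*k - 98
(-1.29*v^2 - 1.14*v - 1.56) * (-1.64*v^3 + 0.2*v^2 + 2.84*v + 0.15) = 2.1156*v^5 + 1.6116*v^4 - 1.3332*v^3 - 3.7431*v^2 - 4.6014*v - 0.234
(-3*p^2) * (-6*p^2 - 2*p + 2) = 18*p^4 + 6*p^3 - 6*p^2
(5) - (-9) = 14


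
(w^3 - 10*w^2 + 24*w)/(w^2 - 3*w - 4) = w*(w - 6)/(w + 1)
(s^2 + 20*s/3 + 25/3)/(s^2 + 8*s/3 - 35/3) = (3*s + 5)/(3*s - 7)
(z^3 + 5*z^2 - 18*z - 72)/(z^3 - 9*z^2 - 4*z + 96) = (z + 6)/(z - 8)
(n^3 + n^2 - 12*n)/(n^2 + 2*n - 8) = n*(n - 3)/(n - 2)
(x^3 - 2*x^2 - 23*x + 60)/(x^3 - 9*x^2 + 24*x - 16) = (x^2 + 2*x - 15)/(x^2 - 5*x + 4)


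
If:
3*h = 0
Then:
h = 0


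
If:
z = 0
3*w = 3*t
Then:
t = w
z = 0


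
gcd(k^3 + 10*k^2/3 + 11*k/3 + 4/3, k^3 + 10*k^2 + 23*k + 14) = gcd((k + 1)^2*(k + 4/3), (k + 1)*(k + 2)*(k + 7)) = k + 1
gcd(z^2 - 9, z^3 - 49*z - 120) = z + 3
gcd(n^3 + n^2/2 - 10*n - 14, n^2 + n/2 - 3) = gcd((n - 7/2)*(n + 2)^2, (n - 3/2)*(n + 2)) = n + 2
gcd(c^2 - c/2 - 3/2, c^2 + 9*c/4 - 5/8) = 1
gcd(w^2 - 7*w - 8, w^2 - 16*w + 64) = w - 8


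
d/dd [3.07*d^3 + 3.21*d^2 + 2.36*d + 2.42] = 9.21*d^2 + 6.42*d + 2.36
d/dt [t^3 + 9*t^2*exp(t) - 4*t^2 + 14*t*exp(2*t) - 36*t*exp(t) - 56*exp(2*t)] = 9*t^2*exp(t) + 3*t^2 + 28*t*exp(2*t) - 18*t*exp(t) - 8*t - 98*exp(2*t) - 36*exp(t)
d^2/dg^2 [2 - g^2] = -2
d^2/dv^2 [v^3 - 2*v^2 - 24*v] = 6*v - 4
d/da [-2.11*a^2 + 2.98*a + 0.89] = 2.98 - 4.22*a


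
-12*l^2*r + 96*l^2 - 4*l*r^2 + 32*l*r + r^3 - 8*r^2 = (-6*l + r)*(2*l + r)*(r - 8)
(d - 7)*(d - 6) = d^2 - 13*d + 42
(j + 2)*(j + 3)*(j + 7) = j^3 + 12*j^2 + 41*j + 42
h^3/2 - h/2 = h*(h/2 + 1/2)*(h - 1)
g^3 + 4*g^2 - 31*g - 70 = (g - 5)*(g + 2)*(g + 7)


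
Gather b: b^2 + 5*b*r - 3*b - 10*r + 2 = b^2 + b*(5*r - 3) - 10*r + 2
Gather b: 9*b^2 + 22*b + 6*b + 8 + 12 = 9*b^2 + 28*b + 20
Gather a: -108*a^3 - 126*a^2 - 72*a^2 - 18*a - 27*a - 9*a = -108*a^3 - 198*a^2 - 54*a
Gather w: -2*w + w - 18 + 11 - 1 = -w - 8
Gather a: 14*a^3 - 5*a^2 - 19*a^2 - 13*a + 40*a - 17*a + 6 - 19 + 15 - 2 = 14*a^3 - 24*a^2 + 10*a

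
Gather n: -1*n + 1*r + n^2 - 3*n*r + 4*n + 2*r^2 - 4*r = n^2 + n*(3 - 3*r) + 2*r^2 - 3*r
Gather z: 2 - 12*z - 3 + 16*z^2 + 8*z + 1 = 16*z^2 - 4*z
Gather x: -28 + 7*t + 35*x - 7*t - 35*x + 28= 0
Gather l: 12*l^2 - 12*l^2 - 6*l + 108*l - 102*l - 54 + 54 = 0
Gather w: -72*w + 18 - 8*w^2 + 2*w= -8*w^2 - 70*w + 18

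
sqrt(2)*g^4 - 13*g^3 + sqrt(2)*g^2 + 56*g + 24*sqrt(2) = (g - 6*sqrt(2))*(g - 2*sqrt(2))*(g + sqrt(2))*(sqrt(2)*g + 1)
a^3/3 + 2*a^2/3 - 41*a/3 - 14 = (a/3 + 1/3)*(a - 6)*(a + 7)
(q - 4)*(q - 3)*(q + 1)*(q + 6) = q^4 - 31*q^2 + 42*q + 72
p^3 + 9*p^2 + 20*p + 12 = (p + 1)*(p + 2)*(p + 6)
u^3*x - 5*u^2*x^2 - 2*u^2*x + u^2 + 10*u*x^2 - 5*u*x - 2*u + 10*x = (u - 2)*(u - 5*x)*(u*x + 1)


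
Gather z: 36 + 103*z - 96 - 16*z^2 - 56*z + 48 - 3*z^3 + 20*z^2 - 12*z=-3*z^3 + 4*z^2 + 35*z - 12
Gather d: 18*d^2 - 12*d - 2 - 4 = 18*d^2 - 12*d - 6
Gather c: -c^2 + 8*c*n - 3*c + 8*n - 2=-c^2 + c*(8*n - 3) + 8*n - 2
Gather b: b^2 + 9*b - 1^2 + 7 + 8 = b^2 + 9*b + 14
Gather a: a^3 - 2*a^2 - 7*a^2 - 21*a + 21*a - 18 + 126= a^3 - 9*a^2 + 108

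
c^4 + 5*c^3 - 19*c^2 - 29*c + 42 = (c - 3)*(c - 1)*(c + 2)*(c + 7)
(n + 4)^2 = n^2 + 8*n + 16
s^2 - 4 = (s - 2)*(s + 2)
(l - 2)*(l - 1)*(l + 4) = l^3 + l^2 - 10*l + 8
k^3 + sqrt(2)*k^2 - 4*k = k*(k - sqrt(2))*(k + 2*sqrt(2))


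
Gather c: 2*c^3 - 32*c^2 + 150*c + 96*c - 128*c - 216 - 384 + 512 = 2*c^3 - 32*c^2 + 118*c - 88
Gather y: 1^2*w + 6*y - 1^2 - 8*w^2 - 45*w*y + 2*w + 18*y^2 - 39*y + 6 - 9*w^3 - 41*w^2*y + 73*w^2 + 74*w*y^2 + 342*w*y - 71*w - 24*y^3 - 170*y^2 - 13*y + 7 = -9*w^3 + 65*w^2 - 68*w - 24*y^3 + y^2*(74*w - 152) + y*(-41*w^2 + 297*w - 46) + 12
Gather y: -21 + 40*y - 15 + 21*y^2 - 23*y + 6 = 21*y^2 + 17*y - 30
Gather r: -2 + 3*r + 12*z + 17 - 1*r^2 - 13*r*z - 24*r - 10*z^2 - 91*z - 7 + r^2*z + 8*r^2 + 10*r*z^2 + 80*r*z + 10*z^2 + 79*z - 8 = r^2*(z + 7) + r*(10*z^2 + 67*z - 21)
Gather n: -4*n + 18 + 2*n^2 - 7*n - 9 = 2*n^2 - 11*n + 9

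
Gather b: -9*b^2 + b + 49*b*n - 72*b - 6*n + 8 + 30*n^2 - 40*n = -9*b^2 + b*(49*n - 71) + 30*n^2 - 46*n + 8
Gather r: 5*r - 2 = 5*r - 2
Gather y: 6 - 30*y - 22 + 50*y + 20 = 20*y + 4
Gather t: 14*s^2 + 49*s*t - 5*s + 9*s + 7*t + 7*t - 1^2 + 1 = 14*s^2 + 4*s + t*(49*s + 14)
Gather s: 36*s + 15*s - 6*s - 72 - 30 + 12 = 45*s - 90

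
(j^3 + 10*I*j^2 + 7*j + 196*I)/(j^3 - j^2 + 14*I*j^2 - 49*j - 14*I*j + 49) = (j - 4*I)/(j - 1)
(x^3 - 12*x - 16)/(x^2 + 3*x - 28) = (x^2 + 4*x + 4)/(x + 7)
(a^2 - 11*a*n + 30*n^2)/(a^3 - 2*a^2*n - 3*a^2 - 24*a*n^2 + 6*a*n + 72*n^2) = (a - 5*n)/(a^2 + 4*a*n - 3*a - 12*n)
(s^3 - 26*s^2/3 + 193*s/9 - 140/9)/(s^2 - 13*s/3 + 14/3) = (3*s^2 - 19*s + 20)/(3*(s - 2))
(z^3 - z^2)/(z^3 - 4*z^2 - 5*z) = z*(1 - z)/(-z^2 + 4*z + 5)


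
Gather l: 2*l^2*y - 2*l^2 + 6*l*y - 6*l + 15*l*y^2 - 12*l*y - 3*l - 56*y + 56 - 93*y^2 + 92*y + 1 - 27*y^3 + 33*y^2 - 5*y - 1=l^2*(2*y - 2) + l*(15*y^2 - 6*y - 9) - 27*y^3 - 60*y^2 + 31*y + 56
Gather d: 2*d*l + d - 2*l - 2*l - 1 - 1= d*(2*l + 1) - 4*l - 2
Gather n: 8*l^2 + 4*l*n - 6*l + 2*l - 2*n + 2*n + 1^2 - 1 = 8*l^2 + 4*l*n - 4*l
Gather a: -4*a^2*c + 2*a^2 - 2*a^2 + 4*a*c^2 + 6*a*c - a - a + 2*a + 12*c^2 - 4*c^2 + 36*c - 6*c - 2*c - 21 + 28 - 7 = -4*a^2*c + a*(4*c^2 + 6*c) + 8*c^2 + 28*c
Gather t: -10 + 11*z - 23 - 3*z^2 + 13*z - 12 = -3*z^2 + 24*z - 45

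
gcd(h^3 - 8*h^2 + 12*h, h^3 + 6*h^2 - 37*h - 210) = h - 6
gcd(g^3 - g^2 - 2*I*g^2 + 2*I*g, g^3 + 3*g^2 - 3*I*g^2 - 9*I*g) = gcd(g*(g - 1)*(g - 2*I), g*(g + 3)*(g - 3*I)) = g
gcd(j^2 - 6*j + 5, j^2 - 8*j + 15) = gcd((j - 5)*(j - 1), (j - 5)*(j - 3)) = j - 5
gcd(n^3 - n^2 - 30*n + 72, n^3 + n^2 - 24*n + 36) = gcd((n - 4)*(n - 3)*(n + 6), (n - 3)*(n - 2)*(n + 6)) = n^2 + 3*n - 18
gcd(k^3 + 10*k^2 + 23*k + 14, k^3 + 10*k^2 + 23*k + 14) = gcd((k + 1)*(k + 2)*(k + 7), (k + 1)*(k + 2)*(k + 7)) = k^3 + 10*k^2 + 23*k + 14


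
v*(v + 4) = v^2 + 4*v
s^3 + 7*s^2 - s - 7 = (s - 1)*(s + 1)*(s + 7)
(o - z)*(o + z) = o^2 - z^2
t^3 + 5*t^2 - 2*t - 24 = (t - 2)*(t + 3)*(t + 4)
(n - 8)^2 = n^2 - 16*n + 64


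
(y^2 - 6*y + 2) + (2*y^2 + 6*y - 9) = 3*y^2 - 7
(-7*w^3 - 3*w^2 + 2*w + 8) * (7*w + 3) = -49*w^4 - 42*w^3 + 5*w^2 + 62*w + 24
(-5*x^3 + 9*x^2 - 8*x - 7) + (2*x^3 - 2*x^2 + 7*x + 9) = -3*x^3 + 7*x^2 - x + 2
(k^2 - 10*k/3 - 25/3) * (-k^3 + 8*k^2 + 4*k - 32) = -k^5 + 34*k^4/3 - 43*k^3/3 - 112*k^2 + 220*k/3 + 800/3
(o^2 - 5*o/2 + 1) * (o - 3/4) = o^3 - 13*o^2/4 + 23*o/8 - 3/4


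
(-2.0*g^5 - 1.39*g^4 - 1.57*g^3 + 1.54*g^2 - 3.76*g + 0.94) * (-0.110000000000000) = 0.22*g^5 + 0.1529*g^4 + 0.1727*g^3 - 0.1694*g^2 + 0.4136*g - 0.1034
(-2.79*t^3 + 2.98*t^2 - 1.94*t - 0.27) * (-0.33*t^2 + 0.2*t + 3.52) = 0.9207*t^5 - 1.5414*t^4 - 8.5846*t^3 + 10.1907*t^2 - 6.8828*t - 0.9504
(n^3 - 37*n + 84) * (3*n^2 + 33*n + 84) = 3*n^5 + 33*n^4 - 27*n^3 - 969*n^2 - 336*n + 7056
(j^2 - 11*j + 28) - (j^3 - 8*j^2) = -j^3 + 9*j^2 - 11*j + 28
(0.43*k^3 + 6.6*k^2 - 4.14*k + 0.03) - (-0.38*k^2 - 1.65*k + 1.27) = 0.43*k^3 + 6.98*k^2 - 2.49*k - 1.24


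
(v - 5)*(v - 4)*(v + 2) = v^3 - 7*v^2 + 2*v + 40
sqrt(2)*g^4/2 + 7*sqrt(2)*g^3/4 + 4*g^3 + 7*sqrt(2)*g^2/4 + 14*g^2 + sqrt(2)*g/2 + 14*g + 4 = (g + 1/2)*(g + 2)*(g + 4*sqrt(2))*(sqrt(2)*g/2 + sqrt(2)/2)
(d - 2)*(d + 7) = d^2 + 5*d - 14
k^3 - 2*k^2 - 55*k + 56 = (k - 8)*(k - 1)*(k + 7)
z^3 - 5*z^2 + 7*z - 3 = (z - 3)*(z - 1)^2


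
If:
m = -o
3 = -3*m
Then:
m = -1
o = 1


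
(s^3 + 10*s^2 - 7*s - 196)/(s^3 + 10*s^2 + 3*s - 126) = (s^2 + 3*s - 28)/(s^2 + 3*s - 18)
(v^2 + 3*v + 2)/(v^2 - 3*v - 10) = (v + 1)/(v - 5)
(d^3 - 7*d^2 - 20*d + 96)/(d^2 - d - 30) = (-d^3 + 7*d^2 + 20*d - 96)/(-d^2 + d + 30)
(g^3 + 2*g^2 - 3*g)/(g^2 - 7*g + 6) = g*(g + 3)/(g - 6)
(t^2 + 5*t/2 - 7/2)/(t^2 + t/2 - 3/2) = (2*t + 7)/(2*t + 3)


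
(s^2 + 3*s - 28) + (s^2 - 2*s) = 2*s^2 + s - 28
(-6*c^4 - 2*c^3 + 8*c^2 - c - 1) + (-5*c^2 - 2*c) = -6*c^4 - 2*c^3 + 3*c^2 - 3*c - 1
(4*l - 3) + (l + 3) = 5*l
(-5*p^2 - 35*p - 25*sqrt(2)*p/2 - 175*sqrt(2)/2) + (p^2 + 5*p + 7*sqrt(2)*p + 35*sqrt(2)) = -4*p^2 - 30*p - 11*sqrt(2)*p/2 - 105*sqrt(2)/2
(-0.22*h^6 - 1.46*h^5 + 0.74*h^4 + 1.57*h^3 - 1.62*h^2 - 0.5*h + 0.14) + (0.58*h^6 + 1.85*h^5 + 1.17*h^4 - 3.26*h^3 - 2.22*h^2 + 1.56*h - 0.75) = 0.36*h^6 + 0.39*h^5 + 1.91*h^4 - 1.69*h^3 - 3.84*h^2 + 1.06*h - 0.61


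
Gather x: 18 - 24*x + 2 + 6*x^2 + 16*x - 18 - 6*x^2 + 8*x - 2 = 0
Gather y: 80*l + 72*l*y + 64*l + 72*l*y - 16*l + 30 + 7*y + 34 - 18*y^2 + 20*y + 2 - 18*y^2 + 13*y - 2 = 128*l - 36*y^2 + y*(144*l + 40) + 64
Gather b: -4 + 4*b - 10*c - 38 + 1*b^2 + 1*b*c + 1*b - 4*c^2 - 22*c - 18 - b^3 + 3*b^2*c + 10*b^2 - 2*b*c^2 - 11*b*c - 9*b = -b^3 + b^2*(3*c + 11) + b*(-2*c^2 - 10*c - 4) - 4*c^2 - 32*c - 60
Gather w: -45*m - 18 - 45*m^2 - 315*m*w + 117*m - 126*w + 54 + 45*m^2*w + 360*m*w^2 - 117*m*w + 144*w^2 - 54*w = -45*m^2 + 72*m + w^2*(360*m + 144) + w*(45*m^2 - 432*m - 180) + 36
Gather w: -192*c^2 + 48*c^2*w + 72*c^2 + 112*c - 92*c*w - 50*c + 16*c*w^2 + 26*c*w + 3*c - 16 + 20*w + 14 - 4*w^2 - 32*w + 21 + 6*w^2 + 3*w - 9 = -120*c^2 + 65*c + w^2*(16*c + 2) + w*(48*c^2 - 66*c - 9) + 10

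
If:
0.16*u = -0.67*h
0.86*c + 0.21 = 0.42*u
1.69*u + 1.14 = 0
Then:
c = -0.57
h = 0.16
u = -0.67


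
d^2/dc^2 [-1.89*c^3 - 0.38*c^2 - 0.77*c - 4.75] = -11.34*c - 0.76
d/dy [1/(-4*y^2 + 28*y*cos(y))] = (7*y*sin(y) + 2*y - 7*cos(y))/(4*y^2*(y - 7*cos(y))^2)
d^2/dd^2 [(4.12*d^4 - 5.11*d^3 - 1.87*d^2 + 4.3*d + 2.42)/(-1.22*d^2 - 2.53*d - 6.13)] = (-12.264416*d^6 - 76.3007519999999*d^5 - 343.10124*d^4 - 1057.704906*d^3 - 1487.820522*d^2 + 1300.238202*d + 279.130214)/(1.815848*d^6 + 11.296956*d^5 + 50.79897*d^4 + 129.719425*d^3 + 255.244005*d^2 + 285.208671*d + 230.346397)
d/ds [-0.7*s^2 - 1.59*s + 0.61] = -1.4*s - 1.59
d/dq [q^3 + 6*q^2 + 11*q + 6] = 3*q^2 + 12*q + 11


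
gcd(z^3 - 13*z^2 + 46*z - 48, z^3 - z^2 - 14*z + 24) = z^2 - 5*z + 6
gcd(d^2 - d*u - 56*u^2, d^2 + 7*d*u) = d + 7*u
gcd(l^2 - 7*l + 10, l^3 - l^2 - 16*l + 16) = 1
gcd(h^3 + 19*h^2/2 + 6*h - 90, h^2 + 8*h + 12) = h + 6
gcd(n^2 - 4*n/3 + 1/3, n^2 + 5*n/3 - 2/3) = n - 1/3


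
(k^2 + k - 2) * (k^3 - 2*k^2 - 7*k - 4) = k^5 - k^4 - 11*k^3 - 7*k^2 + 10*k + 8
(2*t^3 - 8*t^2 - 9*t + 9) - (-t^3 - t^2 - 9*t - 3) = 3*t^3 - 7*t^2 + 12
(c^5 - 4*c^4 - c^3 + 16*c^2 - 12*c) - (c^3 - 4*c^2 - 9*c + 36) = c^5 - 4*c^4 - 2*c^3 + 20*c^2 - 3*c - 36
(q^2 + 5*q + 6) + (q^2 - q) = 2*q^2 + 4*q + 6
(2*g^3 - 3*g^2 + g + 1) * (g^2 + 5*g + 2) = 2*g^5 + 7*g^4 - 10*g^3 + 7*g + 2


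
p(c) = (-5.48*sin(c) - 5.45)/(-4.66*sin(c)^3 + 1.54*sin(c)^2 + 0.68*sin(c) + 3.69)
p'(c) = (-5.48*sin(c) - 5.45)*(13.98*sin(c)^2*cos(c) - 3.08*sin(c)*cos(c) - 0.68*cos(c))/(-4.66*sin(c)^3 + 1.54*sin(c)^2 + 0.68*sin(c) + 3.69)^2 - 5.48*cos(c)/(-4.66*sin(c)^3 + 1.54*sin(c)^2 + 0.68*sin(c) + 3.69) = (-51.0736*sin(c)^3 - 67.7518*sin(c)^2 + 16.786*sin(c) - 16.5152)*cos(c)/(21.7156*sin(c)^6 - 14.3528*sin(c)^5 - 3.966*sin(c)^4 - 32.2964*sin(c)^3 + 11.8276*sin(c)^2 + 5.0184*sin(c) + 13.6161)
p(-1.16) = -0.05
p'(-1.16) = -0.31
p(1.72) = -7.98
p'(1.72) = 9.26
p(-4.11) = -3.71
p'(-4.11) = 6.05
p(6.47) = -1.68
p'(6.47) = -1.07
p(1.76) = -7.58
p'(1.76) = 10.49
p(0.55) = -2.19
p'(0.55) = -1.98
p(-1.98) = -0.05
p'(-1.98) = 0.31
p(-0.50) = -0.67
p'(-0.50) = -1.69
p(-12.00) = -2.22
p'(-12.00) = -2.06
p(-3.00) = -1.29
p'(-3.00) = 1.50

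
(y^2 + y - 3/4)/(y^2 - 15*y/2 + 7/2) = (y + 3/2)/(y - 7)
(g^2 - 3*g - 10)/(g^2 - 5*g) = (g + 2)/g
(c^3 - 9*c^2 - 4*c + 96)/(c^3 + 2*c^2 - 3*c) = (c^2 - 12*c + 32)/(c*(c - 1))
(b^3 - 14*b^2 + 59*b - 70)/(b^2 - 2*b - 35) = (b^2 - 7*b + 10)/(b + 5)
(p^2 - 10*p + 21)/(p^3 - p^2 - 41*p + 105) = (p - 7)/(p^2 + 2*p - 35)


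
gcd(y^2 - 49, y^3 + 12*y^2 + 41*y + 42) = y + 7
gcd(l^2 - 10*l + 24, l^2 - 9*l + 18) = l - 6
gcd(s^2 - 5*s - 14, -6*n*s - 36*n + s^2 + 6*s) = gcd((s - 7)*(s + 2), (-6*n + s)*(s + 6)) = 1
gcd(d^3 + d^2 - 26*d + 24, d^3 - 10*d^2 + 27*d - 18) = d - 1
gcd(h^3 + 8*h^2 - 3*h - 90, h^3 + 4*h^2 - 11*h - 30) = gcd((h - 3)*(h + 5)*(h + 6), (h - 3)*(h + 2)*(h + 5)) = h^2 + 2*h - 15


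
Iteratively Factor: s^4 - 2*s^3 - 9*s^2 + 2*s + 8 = (s - 4)*(s^3 + 2*s^2 - s - 2) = (s - 4)*(s - 1)*(s^2 + 3*s + 2) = (s - 4)*(s - 1)*(s + 2)*(s + 1)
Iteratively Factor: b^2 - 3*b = (b - 3)*(b)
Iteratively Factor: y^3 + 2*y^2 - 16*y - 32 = (y + 2)*(y^2 - 16) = (y - 4)*(y + 2)*(y + 4)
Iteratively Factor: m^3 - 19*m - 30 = (m + 3)*(m^2 - 3*m - 10) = (m - 5)*(m + 3)*(m + 2)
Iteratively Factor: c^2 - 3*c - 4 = (c - 4)*(c + 1)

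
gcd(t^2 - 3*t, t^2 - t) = t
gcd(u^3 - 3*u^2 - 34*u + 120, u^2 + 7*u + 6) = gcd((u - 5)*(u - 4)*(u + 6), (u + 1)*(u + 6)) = u + 6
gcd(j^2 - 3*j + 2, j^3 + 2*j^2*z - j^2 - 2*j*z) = j - 1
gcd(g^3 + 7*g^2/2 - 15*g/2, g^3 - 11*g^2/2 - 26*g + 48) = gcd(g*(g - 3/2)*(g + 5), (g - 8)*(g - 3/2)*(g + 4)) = g - 3/2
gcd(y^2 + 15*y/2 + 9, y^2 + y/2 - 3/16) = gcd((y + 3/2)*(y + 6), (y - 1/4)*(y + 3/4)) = 1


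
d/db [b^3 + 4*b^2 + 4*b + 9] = 3*b^2 + 8*b + 4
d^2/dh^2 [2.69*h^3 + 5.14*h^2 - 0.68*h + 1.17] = 16.14*h + 10.28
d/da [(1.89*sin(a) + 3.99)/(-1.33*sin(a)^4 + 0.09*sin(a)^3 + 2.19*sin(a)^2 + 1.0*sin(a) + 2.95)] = (7.5411*sin(a)^4 + 20.8866*sin(a)^3 - 5.2164*sin(a)^2 - 17.4762*sin(a) + 1.5855)*cos(a)/(1.7689*sin(a)^8 - 0.2394*sin(a)^7 - 5.8173*sin(a)^6 - 2.2658*sin(a)^5 - 2.8709*sin(a)^4 + 4.911*sin(a)^3 + 13.921*sin(a)^2 + 5.9*sin(a) + 8.7025)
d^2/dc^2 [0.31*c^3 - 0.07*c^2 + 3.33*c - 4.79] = 1.86*c - 0.14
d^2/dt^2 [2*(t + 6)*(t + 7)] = 4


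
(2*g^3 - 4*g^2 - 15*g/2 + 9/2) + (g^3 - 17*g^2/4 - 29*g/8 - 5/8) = 3*g^3 - 33*g^2/4 - 89*g/8 + 31/8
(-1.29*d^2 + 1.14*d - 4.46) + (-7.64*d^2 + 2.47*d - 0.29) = -8.93*d^2 + 3.61*d - 4.75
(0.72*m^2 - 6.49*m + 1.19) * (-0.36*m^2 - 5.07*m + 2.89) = -0.2592*m^4 - 1.314*m^3 + 34.5567*m^2 - 24.7894*m + 3.4391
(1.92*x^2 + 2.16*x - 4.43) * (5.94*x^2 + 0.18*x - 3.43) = 11.4048*x^4 + 13.176*x^3 - 32.511*x^2 - 8.2062*x + 15.1949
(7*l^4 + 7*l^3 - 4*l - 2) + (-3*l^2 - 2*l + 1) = 7*l^4 + 7*l^3 - 3*l^2 - 6*l - 1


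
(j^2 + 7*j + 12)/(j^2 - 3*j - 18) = (j + 4)/(j - 6)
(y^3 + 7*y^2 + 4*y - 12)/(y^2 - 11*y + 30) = (y^3 + 7*y^2 + 4*y - 12)/(y^2 - 11*y + 30)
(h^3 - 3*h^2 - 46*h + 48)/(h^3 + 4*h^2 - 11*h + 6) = (h - 8)/(h - 1)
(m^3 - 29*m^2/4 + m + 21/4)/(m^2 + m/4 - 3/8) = 2*(m^2 - 8*m + 7)/(2*m - 1)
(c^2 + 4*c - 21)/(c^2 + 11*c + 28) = (c - 3)/(c + 4)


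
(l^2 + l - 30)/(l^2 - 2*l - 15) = (l + 6)/(l + 3)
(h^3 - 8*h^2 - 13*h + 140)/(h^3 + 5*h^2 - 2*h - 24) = (h^2 - 12*h + 35)/(h^2 + h - 6)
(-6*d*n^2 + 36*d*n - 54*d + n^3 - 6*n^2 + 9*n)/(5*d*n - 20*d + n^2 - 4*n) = (-6*d*n^2 + 36*d*n - 54*d + n^3 - 6*n^2 + 9*n)/(5*d*n - 20*d + n^2 - 4*n)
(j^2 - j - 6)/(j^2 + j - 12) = (j + 2)/(j + 4)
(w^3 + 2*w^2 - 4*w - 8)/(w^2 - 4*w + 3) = (w^3 + 2*w^2 - 4*w - 8)/(w^2 - 4*w + 3)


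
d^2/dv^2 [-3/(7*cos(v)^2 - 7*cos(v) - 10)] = 21*(-28*sin(v)^4 + 61*sin(v)^2 - 65*cos(v)/4 + 21*cos(3*v)/4 + 1)/(7*sin(v)^2 + 7*cos(v) + 3)^3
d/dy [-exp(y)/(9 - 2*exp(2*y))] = (-2*exp(2*y) - 9)*exp(y)/(4*exp(4*y) - 36*exp(2*y) + 81)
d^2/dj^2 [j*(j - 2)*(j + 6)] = 6*j + 8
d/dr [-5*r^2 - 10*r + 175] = -10*r - 10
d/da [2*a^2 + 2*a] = 4*a + 2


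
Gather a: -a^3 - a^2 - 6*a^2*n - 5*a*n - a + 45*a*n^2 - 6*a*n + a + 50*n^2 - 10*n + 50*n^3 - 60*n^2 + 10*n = -a^3 + a^2*(-6*n - 1) + a*(45*n^2 - 11*n) + 50*n^3 - 10*n^2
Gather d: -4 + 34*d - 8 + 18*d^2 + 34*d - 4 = 18*d^2 + 68*d - 16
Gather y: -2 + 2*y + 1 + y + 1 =3*y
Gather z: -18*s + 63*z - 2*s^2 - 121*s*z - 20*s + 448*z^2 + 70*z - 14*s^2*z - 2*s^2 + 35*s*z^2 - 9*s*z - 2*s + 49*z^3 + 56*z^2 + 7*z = -4*s^2 - 40*s + 49*z^3 + z^2*(35*s + 504) + z*(-14*s^2 - 130*s + 140)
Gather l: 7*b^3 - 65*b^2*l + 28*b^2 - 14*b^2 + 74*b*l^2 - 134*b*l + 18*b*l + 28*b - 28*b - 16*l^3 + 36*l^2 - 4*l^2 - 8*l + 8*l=7*b^3 + 14*b^2 - 16*l^3 + l^2*(74*b + 32) + l*(-65*b^2 - 116*b)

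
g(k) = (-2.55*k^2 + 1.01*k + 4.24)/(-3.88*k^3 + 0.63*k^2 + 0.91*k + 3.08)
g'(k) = (1.01 - 5.1*k)/(-3.88*k^3 + 0.63*k^2 + 0.91*k + 3.08) + (-2.55*k^2 + 1.01*k + 4.24)*(11.64*k^2 - 1.26*k - 0.91)/(-3.88*k^3 + 0.63*k^2 + 0.91*k + 3.08)^2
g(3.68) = 0.15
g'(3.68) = -0.03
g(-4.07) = -0.16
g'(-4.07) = -0.03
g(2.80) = 0.17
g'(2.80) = -0.02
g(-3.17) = -0.19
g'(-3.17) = -0.04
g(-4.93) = -0.13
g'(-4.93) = -0.02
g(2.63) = 0.18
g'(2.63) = -0.02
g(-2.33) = -0.22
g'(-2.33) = -0.03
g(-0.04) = 1.38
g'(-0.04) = 0.02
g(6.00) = 0.10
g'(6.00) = -0.01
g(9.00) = 0.07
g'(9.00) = -0.01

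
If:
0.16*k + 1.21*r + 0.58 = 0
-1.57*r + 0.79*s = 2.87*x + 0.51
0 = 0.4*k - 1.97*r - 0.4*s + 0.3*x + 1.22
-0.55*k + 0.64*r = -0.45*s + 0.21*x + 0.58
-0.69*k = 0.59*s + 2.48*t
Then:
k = -9.33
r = 0.75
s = -13.15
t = 5.72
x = -4.21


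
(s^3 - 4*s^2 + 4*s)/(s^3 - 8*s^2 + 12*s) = (s - 2)/(s - 6)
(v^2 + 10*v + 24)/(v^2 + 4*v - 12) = (v + 4)/(v - 2)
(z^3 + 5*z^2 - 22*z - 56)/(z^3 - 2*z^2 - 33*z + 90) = (z^3 + 5*z^2 - 22*z - 56)/(z^3 - 2*z^2 - 33*z + 90)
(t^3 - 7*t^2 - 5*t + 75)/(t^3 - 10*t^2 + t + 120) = (t - 5)/(t - 8)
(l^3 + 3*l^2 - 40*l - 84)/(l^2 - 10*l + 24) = (l^2 + 9*l + 14)/(l - 4)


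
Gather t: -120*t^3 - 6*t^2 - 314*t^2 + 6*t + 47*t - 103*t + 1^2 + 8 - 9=-120*t^3 - 320*t^2 - 50*t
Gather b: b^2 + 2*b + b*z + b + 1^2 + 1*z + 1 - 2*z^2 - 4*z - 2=b^2 + b*(z + 3) - 2*z^2 - 3*z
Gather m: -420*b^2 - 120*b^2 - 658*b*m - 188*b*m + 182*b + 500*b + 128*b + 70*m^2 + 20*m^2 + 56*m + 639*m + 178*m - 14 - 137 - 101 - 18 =-540*b^2 + 810*b + 90*m^2 + m*(873 - 846*b) - 270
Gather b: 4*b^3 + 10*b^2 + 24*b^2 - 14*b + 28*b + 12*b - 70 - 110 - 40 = 4*b^3 + 34*b^2 + 26*b - 220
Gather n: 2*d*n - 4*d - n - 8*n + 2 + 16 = -4*d + n*(2*d - 9) + 18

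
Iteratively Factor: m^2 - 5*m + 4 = (m - 1)*(m - 4)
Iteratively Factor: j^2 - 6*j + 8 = (j - 4)*(j - 2)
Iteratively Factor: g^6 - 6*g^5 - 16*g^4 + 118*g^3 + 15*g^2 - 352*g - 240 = (g - 5)*(g^5 - g^4 - 21*g^3 + 13*g^2 + 80*g + 48) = (g - 5)*(g + 4)*(g^4 - 5*g^3 - g^2 + 17*g + 12) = (g - 5)*(g + 1)*(g + 4)*(g^3 - 6*g^2 + 5*g + 12) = (g - 5)*(g - 4)*(g + 1)*(g + 4)*(g^2 - 2*g - 3) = (g - 5)*(g - 4)*(g + 1)^2*(g + 4)*(g - 3)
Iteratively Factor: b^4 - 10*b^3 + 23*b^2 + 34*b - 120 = (b + 2)*(b^3 - 12*b^2 + 47*b - 60) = (b - 3)*(b + 2)*(b^2 - 9*b + 20) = (b - 4)*(b - 3)*(b + 2)*(b - 5)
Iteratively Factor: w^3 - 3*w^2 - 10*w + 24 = (w - 2)*(w^2 - w - 12) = (w - 2)*(w + 3)*(w - 4)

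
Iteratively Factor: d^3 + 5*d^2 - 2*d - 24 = (d + 3)*(d^2 + 2*d - 8) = (d + 3)*(d + 4)*(d - 2)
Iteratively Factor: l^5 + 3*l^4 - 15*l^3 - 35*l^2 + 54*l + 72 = (l - 2)*(l^4 + 5*l^3 - 5*l^2 - 45*l - 36) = (l - 3)*(l - 2)*(l^3 + 8*l^2 + 19*l + 12) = (l - 3)*(l - 2)*(l + 4)*(l^2 + 4*l + 3) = (l - 3)*(l - 2)*(l + 1)*(l + 4)*(l + 3)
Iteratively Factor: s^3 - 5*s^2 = (s)*(s^2 - 5*s) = s*(s - 5)*(s)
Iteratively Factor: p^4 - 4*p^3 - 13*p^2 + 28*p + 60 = (p + 2)*(p^3 - 6*p^2 - p + 30) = (p - 3)*(p + 2)*(p^2 - 3*p - 10) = (p - 5)*(p - 3)*(p + 2)*(p + 2)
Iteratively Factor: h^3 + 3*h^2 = (h)*(h^2 + 3*h) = h^2*(h + 3)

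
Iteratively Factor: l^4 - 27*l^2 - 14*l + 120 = (l + 3)*(l^3 - 3*l^2 - 18*l + 40) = (l - 5)*(l + 3)*(l^2 + 2*l - 8) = (l - 5)*(l + 3)*(l + 4)*(l - 2)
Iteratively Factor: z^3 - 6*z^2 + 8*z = (z - 2)*(z^2 - 4*z) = (z - 4)*(z - 2)*(z)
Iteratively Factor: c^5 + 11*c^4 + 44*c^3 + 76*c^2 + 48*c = (c + 4)*(c^4 + 7*c^3 + 16*c^2 + 12*c) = (c + 2)*(c + 4)*(c^3 + 5*c^2 + 6*c) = (c + 2)*(c + 3)*(c + 4)*(c^2 + 2*c) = c*(c + 2)*(c + 3)*(c + 4)*(c + 2)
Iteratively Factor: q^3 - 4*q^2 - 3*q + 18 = (q - 3)*(q^2 - q - 6) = (q - 3)*(q + 2)*(q - 3)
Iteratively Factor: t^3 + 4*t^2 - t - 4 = (t - 1)*(t^2 + 5*t + 4) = (t - 1)*(t + 1)*(t + 4)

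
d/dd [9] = 0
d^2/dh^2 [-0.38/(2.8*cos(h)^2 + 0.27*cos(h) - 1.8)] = (11.9168*(1 - cos(h)^2)^2 + 0.86184*cos(h)^3 + 13.646902*cos(h)^2 - 1.539*cos(h) - 15.802604)/(2.8*cos(h)^2 + 0.27*cos(h) - 1.8)^3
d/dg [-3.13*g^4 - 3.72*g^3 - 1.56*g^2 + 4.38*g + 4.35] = -12.52*g^3 - 11.16*g^2 - 3.12*g + 4.38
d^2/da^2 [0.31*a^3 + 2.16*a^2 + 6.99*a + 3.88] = 1.86*a + 4.32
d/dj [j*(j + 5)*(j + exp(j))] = j*(j + 5)*(exp(j) + 1) + j*(j + exp(j)) + (j + 5)*(j + exp(j))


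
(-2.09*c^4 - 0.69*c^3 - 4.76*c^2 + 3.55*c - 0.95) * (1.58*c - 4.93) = -3.3022*c^5 + 9.2135*c^4 - 4.1191*c^3 + 29.0758*c^2 - 19.0025*c + 4.6835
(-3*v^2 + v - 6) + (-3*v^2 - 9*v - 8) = -6*v^2 - 8*v - 14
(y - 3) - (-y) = 2*y - 3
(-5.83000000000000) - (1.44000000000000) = -7.27000000000000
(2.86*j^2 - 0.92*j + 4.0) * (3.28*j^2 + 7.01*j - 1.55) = 9.3808*j^4 + 17.031*j^3 + 2.2378*j^2 + 29.466*j - 6.2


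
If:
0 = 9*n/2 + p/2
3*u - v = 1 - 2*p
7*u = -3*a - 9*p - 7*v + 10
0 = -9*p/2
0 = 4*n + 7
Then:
No Solution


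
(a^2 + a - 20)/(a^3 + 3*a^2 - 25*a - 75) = (a - 4)/(a^2 - 2*a - 15)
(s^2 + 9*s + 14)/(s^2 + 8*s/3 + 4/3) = 3*(s + 7)/(3*s + 2)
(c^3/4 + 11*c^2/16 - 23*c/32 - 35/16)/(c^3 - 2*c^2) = (8*c^3 + 22*c^2 - 23*c - 70)/(32*c^2*(c - 2))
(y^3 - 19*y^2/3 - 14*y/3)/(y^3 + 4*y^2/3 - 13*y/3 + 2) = y*(3*y^2 - 19*y - 14)/(3*y^3 + 4*y^2 - 13*y + 6)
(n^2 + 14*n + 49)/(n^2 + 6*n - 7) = (n + 7)/(n - 1)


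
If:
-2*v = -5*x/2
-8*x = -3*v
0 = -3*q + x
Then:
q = 0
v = 0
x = 0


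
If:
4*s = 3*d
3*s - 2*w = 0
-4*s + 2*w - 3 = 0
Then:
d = -4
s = -3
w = -9/2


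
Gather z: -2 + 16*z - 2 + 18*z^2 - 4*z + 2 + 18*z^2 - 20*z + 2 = 36*z^2 - 8*z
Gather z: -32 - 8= -40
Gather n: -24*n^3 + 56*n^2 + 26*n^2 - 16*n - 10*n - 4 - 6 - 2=-24*n^3 + 82*n^2 - 26*n - 12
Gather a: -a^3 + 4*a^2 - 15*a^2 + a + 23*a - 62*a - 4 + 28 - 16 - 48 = -a^3 - 11*a^2 - 38*a - 40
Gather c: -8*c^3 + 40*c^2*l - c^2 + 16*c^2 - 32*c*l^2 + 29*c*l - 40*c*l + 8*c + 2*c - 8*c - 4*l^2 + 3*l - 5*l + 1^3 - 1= -8*c^3 + c^2*(40*l + 15) + c*(-32*l^2 - 11*l + 2) - 4*l^2 - 2*l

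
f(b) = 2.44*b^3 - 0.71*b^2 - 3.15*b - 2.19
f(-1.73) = -11.50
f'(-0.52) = -0.43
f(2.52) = 24.41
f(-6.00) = -535.89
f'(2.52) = 39.76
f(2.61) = 28.13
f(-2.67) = -45.28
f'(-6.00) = 268.89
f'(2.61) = 43.01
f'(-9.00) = 602.55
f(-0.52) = -1.09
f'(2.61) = 43.01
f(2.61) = 28.13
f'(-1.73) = 21.21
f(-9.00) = -1810.11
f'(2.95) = 56.36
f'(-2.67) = 52.82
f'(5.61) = 219.26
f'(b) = 7.32*b^2 - 1.42*b - 3.15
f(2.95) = 44.98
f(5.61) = 388.60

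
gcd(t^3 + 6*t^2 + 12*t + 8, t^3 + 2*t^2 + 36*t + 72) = t + 2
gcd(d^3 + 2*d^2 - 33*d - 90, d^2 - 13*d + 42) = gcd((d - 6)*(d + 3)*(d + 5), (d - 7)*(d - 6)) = d - 6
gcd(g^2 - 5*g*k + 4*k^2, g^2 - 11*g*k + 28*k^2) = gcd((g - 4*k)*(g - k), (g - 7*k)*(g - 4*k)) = g - 4*k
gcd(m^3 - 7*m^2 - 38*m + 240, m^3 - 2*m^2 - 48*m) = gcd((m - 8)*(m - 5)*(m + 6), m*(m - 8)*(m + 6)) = m^2 - 2*m - 48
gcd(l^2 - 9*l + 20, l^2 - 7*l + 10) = l - 5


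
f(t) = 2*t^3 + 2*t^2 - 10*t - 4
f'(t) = 6*t^2 + 4*t - 10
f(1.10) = -9.92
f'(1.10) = 1.66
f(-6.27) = -355.66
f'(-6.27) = 200.80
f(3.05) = 40.85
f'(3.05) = 58.02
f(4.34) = 153.76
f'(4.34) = 120.37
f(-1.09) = 6.69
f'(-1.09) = -7.23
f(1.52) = -7.56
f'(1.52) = 9.94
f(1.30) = -9.23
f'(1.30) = 5.34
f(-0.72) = 3.49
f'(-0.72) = -9.77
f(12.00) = 3620.00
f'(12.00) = 902.00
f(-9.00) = -1210.00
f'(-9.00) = 440.00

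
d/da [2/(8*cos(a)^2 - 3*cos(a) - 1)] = 2*(16*cos(a) - 3)*sin(a)/(-8*cos(a)^2 + 3*cos(a) + 1)^2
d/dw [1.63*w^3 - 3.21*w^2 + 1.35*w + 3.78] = 4.89*w^2 - 6.42*w + 1.35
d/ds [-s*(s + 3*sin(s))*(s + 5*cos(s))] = s*(s + 3*sin(s))*(5*sin(s) - 1) - s*(s + 5*cos(s))*(3*cos(s) + 1) - (s + 3*sin(s))*(s + 5*cos(s))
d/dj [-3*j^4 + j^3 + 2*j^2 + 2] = j*(-12*j^2 + 3*j + 4)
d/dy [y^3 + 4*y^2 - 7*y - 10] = 3*y^2 + 8*y - 7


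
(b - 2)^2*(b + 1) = b^3 - 3*b^2 + 4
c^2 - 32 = (c - 4*sqrt(2))*(c + 4*sqrt(2))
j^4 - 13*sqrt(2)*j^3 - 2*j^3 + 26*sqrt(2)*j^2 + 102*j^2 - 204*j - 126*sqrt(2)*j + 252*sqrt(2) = (j - 2)*(j - 7*sqrt(2))*(j - 3*sqrt(2))^2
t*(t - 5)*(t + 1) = t^3 - 4*t^2 - 5*t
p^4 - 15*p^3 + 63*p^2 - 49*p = p*(p - 7)^2*(p - 1)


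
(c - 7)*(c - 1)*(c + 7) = c^3 - c^2 - 49*c + 49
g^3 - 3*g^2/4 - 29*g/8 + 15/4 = (g - 3/2)*(g - 5/4)*(g + 2)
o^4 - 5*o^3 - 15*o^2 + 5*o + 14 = (o - 7)*(o - 1)*(o + 1)*(o + 2)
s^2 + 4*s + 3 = (s + 1)*(s + 3)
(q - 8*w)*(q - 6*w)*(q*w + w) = q^3*w - 14*q^2*w^2 + q^2*w + 48*q*w^3 - 14*q*w^2 + 48*w^3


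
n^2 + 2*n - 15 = (n - 3)*(n + 5)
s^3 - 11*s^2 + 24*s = s*(s - 8)*(s - 3)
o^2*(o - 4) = o^3 - 4*o^2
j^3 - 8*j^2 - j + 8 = (j - 8)*(j - 1)*(j + 1)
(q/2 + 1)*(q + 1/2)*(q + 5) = q^3/2 + 15*q^2/4 + 27*q/4 + 5/2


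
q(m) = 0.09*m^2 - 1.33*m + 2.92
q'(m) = 0.18*m - 1.33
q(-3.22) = 8.14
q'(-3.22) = -1.91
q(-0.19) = 3.18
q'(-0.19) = -1.36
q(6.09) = -1.84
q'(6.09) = -0.23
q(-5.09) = 12.02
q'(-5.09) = -2.25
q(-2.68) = 7.13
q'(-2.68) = -1.81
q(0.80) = 1.91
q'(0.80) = -1.19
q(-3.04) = 7.79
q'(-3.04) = -1.88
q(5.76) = -1.75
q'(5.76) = -0.29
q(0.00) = 2.92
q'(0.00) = -1.33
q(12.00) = -0.08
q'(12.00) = 0.83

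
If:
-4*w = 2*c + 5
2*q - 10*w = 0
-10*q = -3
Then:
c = -131/50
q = 3/10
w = 3/50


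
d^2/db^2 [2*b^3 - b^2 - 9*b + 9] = 12*b - 2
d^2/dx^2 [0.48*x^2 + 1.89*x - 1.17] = 0.960000000000000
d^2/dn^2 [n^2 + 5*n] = 2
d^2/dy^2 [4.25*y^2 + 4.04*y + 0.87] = 8.50000000000000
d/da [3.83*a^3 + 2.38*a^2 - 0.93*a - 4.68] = 11.49*a^2 + 4.76*a - 0.93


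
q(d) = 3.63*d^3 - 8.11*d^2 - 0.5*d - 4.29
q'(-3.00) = 146.17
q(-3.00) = -173.79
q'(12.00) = 1373.02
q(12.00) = 5094.51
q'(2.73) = 36.38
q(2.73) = 7.76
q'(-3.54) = 193.39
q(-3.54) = -265.18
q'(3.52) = 77.34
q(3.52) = 51.78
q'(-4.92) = 342.91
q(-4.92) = -630.46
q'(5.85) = 277.30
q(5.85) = 441.97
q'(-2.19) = 87.25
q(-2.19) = -80.22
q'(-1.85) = 66.78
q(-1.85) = -54.11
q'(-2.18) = 86.61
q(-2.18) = -79.35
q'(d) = 10.89*d^2 - 16.22*d - 0.5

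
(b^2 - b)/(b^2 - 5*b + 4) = b/(b - 4)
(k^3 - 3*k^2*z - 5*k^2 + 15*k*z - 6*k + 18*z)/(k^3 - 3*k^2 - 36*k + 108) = (k^2 - 3*k*z + k - 3*z)/(k^2 + 3*k - 18)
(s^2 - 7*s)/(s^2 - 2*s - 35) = s/(s + 5)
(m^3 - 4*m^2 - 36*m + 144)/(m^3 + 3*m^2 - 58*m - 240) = (m^2 - 10*m + 24)/(m^2 - 3*m - 40)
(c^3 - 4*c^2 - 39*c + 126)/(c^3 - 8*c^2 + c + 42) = (c + 6)/(c + 2)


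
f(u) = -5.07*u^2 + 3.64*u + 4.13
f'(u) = 3.64 - 10.14*u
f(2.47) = -17.81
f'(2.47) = -21.41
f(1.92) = -7.57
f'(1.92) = -15.83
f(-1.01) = -4.72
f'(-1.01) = 13.88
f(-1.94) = -22.01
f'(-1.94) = 23.31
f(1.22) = 1.02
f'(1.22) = -8.73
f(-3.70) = -78.75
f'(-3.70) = 41.16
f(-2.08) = -25.38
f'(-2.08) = 24.73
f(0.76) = 3.97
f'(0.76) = -4.07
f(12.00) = -682.27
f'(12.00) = -118.04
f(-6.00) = -200.23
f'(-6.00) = 64.48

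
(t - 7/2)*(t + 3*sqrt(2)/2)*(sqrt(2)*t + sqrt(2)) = sqrt(2)*t^3 - 5*sqrt(2)*t^2/2 + 3*t^2 - 15*t/2 - 7*sqrt(2)*t/2 - 21/2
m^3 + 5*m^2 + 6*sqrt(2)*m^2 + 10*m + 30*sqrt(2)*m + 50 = (m + 5)*(m + sqrt(2))*(m + 5*sqrt(2))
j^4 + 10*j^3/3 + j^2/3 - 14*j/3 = j*(j - 1)*(j + 2)*(j + 7/3)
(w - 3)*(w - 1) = w^2 - 4*w + 3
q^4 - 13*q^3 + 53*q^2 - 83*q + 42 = (q - 7)*(q - 3)*(q - 2)*(q - 1)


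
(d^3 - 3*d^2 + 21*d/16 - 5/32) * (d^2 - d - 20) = d^5 - 4*d^4 - 251*d^3/16 + 1873*d^2/32 - 835*d/32 + 25/8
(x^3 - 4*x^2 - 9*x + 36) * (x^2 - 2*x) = x^5 - 6*x^4 - x^3 + 54*x^2 - 72*x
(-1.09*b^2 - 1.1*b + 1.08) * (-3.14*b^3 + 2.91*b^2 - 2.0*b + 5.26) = 3.4226*b^5 + 0.2821*b^4 - 4.4122*b^3 - 0.3906*b^2 - 7.946*b + 5.6808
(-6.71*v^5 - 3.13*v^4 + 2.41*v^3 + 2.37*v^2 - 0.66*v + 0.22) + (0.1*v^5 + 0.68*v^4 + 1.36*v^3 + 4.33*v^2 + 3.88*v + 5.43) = -6.61*v^5 - 2.45*v^4 + 3.77*v^3 + 6.7*v^2 + 3.22*v + 5.65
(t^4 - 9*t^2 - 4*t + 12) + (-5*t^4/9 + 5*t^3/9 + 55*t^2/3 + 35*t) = 4*t^4/9 + 5*t^3/9 + 28*t^2/3 + 31*t + 12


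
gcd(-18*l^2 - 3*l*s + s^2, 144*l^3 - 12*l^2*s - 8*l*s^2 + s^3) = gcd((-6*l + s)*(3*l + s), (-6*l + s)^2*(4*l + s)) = -6*l + s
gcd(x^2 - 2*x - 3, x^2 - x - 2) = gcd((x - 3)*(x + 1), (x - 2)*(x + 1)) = x + 1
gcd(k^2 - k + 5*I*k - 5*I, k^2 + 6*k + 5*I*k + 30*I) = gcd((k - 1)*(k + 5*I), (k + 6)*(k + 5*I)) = k + 5*I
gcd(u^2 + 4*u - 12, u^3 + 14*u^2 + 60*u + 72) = u + 6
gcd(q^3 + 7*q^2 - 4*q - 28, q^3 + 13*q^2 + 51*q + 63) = q + 7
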